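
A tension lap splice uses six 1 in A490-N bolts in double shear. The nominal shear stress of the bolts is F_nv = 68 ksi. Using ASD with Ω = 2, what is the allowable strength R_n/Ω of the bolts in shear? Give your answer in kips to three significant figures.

320 kips

A_b = π × 1² / 4 = 0.7854 in².
R_n = F_nv · A_b · n · n_s = 68 × 0.7854 × 6 × 2 = 640.9 kips.
Allowable strength R_n/Ω = 640.9 / 2 = 320 kips.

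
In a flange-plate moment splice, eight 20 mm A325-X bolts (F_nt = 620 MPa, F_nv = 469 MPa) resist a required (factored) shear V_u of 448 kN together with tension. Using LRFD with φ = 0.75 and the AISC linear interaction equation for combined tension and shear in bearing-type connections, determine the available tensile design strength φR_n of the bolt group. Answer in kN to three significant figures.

927 kN

A_b = π·20²/4 = 314.2 mm²; f_rv = 448 × 1000 / (8 × 314.2) = 178.3 MPa.
F'_nt = 1.3 F_nt − (F_nt / φF_nv) f_rv = 1.3·620 − (620/(0.75·469))·178.3 = 491.8 MPa, capped at F_nt → F'_nt = 491.8 MPa.
R_n = F'_nt · A_b · n = 491.8 × 314.2 × 8 / 1000 = 1236 kN.
Design strength φR_n = 0.75 × 1236 = 927 kN.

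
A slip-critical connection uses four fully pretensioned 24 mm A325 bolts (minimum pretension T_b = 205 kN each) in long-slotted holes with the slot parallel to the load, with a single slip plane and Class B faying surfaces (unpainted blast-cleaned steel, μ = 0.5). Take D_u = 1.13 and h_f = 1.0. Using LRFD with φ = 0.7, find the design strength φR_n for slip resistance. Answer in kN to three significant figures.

324 kN

R_n = μ · D_u · h_f · T_b · n_s · n_b = 0.5 × 1.13 × 1.0 × 205 × 1 × 4 = 463.3 kN.
Design strength φR_n = 0.7 × 463.3 = 324 kN.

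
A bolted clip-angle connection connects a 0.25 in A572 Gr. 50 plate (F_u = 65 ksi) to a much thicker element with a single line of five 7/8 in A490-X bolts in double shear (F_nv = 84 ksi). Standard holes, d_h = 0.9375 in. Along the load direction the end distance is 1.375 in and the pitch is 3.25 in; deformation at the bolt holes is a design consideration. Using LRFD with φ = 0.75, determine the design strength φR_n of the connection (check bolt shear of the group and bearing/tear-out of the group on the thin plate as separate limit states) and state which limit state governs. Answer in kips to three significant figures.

Bolt shear: A_b = π·0.875²/4 = 0.6013 in²; R_n = 84 × 0.6013 × 5 × 2 = 505.1 kips → 0.75 × 505.1 = 379 kips.
Bearing (1.2 l_c t F_u ≤ 2.4 d t F_u): upper limit = 2.4·0.875·0.25·65 = 34.12 kips.
  Edge l_c = 1.375 − 0.9375/2 = 0.9062 → r_n = 17.67 kips; interior l_c = 3.25 − 0.9375 = 2.312 → r_n = 34.12 kips.
  R_n,bearing = 1·17.67 + 4·34.12 = 154.2 kips → 0.75 × 154.2 = 116 kips.
Bearing governs: 116 kips.

116 kips (bearing governs)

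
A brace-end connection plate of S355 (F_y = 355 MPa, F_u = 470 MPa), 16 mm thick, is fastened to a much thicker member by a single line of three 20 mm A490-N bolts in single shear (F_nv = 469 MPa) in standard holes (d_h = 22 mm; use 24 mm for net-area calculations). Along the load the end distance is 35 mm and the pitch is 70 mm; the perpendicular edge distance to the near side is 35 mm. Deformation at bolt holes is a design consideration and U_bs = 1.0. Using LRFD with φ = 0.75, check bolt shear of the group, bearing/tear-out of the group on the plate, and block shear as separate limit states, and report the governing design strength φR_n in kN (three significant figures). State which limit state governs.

332 kN (bolt shear governs)

Bolt shear: A_b = π·20²/4 = 314.2 mm²; R_n = 469 × 314.2 × 3 × 1 / 1000 = 442 kN → 0.75 × 442 = 332 kN.
Bearing: edge l_c = 24, r_n = 216.6 kN; interior l_c = 48, r_n = 361 kN; R_n = 216.6 + 2·361 = 938.5 kN → 704 kN.
Block shear: A_gv = 2800, A_nv = 1840, A_nt = 368 mm²; R_n = min(0.6F_uA_nv, 0.6F_yA_gv) + U_bs·F_u·A_nt = 691.8 kN → 519 kN.
Bolt shear governs: 332 kN.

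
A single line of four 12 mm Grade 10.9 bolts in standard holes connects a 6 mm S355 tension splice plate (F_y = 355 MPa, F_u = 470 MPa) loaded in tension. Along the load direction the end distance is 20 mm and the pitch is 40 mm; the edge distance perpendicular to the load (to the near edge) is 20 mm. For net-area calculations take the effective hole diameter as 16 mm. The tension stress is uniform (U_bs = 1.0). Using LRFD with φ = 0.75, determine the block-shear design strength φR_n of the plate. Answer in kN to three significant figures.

Shear plane L_v = 20 + 3·40 = 140 mm; A_gv = 140 × 6 = 840 mm².
A_nv = (140 − 3.5·16) × 6 = 504 mm².
A_nt = (20 − 0.5·16) × 6 = 72 mm².
0.6 F_u A_nv = 142.1 kN; 0.6 F_y A_gv = 178.9 kN → shear rupture governs the shear term.
R_n = 142.1 + 1.0 × 470 × 72 / 1000 = 176 kN.
Design strength φR_n = 0.75 × 176 = 132 kN.

132 kN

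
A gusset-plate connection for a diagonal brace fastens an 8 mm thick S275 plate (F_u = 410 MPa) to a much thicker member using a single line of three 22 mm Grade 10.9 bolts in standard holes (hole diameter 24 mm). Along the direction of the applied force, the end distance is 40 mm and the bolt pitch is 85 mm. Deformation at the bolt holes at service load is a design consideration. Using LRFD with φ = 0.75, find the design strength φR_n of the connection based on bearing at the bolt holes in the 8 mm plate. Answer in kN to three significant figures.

Per bolt r_n = 1.2 l_c t F_u ≤ 2.4 d t F_u; upper limit = 2.4 × 22 × 8 × 410 / 1000 = 173.2 kN.
Edge bolt: l_c = 40 − 24/2 = 28 mm → 1.2 × 28 × 8 × 410 / 1000 = 110.2 → r_n = 110.2 kN.
Interior bolts: l_c = 85 − 24 = 61 mm → 1.2 × 61 × 8 × 410 / 1000 = 240.1 → r_n = 173.2 kN.
R_n = 1 × 110.2 + 2 × 173.2 = 456.6 kN.
Design strength φR_n = 0.75 × 456.6 = 342 kN.

342 kN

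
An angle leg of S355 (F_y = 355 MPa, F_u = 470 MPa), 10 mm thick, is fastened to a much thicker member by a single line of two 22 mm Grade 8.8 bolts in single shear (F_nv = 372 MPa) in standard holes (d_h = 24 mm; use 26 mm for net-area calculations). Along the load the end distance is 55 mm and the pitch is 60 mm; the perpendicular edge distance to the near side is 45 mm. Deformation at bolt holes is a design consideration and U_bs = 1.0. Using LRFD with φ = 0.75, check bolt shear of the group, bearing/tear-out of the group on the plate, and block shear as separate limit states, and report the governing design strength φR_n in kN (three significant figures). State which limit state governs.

212 kN (bolt shear governs)

Bolt shear: A_b = π·22²/4 = 380.1 mm²; R_n = 372 × 380.1 × 2 × 1 / 1000 = 282.8 kN → 0.75 × 282.8 = 212 kN.
Bearing: edge l_c = 43, r_n = 242.5 kN; interior l_c = 36, r_n = 203 kN; R_n = 242.5 + 1·203 = 445.6 kN → 334 kN.
Block shear: A_gv = 1150, A_nv = 760, A_nt = 320 mm²; R_n = min(0.6F_uA_nv, 0.6F_yA_gv) + U_bs·F_u·A_nt = 364.7 kN → 274 kN.
Bolt shear governs: 212 kN.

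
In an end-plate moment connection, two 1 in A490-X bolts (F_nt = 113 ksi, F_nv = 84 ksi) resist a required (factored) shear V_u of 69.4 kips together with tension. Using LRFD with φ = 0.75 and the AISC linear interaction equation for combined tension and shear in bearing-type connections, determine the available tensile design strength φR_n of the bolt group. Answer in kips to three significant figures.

A_b = π·1²/4 = 0.7854 in²; f_rv = 69.4 / (2 × 0.7854) = 44.18 ksi.
F'_nt = 1.3 F_nt − (F_nt / φF_nv) f_rv = 1.3·113 − (113/(0.75·84))·44.18 = 67.65 ksi, capped at F_nt → F'_nt = 67.65 ksi.
R_n = F'_nt · A_b · n = 67.65 × 0.7854 × 2 = 106.3 kips.
Design strength φR_n = 0.75 × 106.3 = 79.7 kips.

79.7 kips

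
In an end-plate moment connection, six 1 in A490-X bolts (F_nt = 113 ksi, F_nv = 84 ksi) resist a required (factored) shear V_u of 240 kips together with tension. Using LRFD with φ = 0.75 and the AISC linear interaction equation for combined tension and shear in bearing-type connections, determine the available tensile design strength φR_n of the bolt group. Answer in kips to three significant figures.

196 kips

A_b = π·1²/4 = 0.7854 in²; f_rv = 240 / (6 × 0.7854) = 50.93 ksi.
F'_nt = 1.3 F_nt − (F_nt / φF_nv) f_rv = 1.3·113 − (113/(0.75·84))·50.93 = 55.55 ksi, capped at F_nt → F'_nt = 55.55 ksi.
R_n = F'_nt · A_b · n = 55.55 × 0.7854 × 6 = 261.8 kips.
Design strength φR_n = 0.75 × 261.8 = 196 kips.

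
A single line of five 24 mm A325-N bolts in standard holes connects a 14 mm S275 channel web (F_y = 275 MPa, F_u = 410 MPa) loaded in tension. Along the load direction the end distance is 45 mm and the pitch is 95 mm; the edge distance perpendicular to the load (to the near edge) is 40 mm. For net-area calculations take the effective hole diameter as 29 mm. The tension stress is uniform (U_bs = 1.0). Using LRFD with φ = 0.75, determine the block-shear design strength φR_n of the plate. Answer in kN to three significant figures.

Shear plane L_v = 45 + 4·95 = 425 mm; A_gv = 425 × 14 = 5950 mm².
A_nv = (425 − 4.5·29) × 14 = 4123 mm².
A_nt = (40 − 0.5·29) × 14 = 357 mm².
0.6 F_u A_nv = 1014 kN; 0.6 F_y A_gv = 981.8 kN → shear yielding governs the shear term.
R_n = 981.8 + 1.0 × 410 × 357 / 1000 = 1128 kN.
Design strength φR_n = 0.75 × 1128 = 846 kN.

846 kN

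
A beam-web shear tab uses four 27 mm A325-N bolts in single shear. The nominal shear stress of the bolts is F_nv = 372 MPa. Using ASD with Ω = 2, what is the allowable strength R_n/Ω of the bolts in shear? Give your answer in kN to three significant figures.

A_b = π × 27² / 4 = 572.6 mm².
R_n = F_nv · A_b · n · n_s = 372 × 572.6 × 4 × 1 / 1000 = 852 kN.
Allowable strength R_n/Ω = 852 / 2 = 426 kN.

426 kN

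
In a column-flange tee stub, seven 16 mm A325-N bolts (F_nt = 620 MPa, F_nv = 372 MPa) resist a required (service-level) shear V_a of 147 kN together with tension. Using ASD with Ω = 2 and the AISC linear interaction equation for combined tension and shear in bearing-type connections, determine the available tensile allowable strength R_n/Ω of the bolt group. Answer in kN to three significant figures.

322 kN

A_b = π·16²/4 = 201.1 mm²; f_rv = 147 × 1000 / (7 × 201.1) = 104.4 MPa.
F'_nt = 1.3 F_nt − (Ω F_nt / F_nv) f_rv = 1.3·620 − (2·620/372)·104.4 = 457.8 MPa, capped at F_nt → F'_nt = 457.8 MPa.
R_n = F'_nt · A_b · n = 457.8 × 201.1 × 7 / 1000 = 644.4 kN.
Allowable strength R_n/Ω = 644.4 / 2 = 322 kN.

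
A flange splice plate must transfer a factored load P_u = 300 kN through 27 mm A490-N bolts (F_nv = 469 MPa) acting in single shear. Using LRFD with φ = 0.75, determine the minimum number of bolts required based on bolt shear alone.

2 bolts

A_b = π·27²/4 = 572.6 mm².
Per-bolt design strength φR_n = 0.75 × 469 × 572.6 × 1 / 1000 = 201.4 kN.
n ≥ 300 / 201.4 = 1.49 → use 2 bolts.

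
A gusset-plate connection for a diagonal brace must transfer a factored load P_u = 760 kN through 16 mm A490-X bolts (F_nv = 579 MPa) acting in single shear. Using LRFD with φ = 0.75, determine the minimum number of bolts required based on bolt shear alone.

A_b = π·16²/4 = 201.1 mm².
Per-bolt design strength φR_n = 0.75 × 579 × 201.1 × 1 / 1000 = 87.31 kN.
n ≥ 760 / 87.31 = 8.705 → use 9 bolts.

9 bolts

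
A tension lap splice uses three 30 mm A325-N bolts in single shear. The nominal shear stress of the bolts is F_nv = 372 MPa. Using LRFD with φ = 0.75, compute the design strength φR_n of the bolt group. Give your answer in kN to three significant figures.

592 kN

A_b = π × 30² / 4 = 706.9 mm².
R_n = F_nv · A_b · n · n_s = 372 × 706.9 × 3 × 1 / 1000 = 788.9 kN.
Design strength φR_n = 0.75 × 788.9 = 592 kN.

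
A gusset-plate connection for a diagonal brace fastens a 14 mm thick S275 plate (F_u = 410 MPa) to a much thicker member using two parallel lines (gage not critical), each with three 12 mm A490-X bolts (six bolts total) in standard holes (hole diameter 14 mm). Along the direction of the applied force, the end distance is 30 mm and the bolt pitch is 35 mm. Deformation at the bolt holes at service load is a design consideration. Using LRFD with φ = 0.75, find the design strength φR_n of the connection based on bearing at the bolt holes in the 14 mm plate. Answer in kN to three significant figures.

672 kN

Per bolt r_n = 1.2 l_c t F_u ≤ 2.4 d t F_u; upper limit = 2.4 × 12 × 14 × 410 / 1000 = 165.3 kN.
Edge bolt: l_c = 30 − 14/2 = 23 mm → 1.2 × 23 × 14 × 410 / 1000 = 158.4 → r_n = 158.4 kN.
Interior bolts: l_c = 35 − 14 = 21 mm → 1.2 × 21 × 14 × 410 / 1000 = 144.6 → r_n = 144.6 kN.
R_n = 2 × 158.4 + 4 × 144.6 = 895.4 kN.
Design strength φR_n = 0.75 × 895.4 = 672 kN.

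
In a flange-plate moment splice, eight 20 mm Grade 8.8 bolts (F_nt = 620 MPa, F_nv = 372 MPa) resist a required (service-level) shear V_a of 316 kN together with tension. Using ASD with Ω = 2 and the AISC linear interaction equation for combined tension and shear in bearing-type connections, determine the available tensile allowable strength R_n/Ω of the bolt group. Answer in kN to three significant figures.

486 kN

A_b = π·20²/4 = 314.2 mm²; f_rv = 316 × 1000 / (8 × 314.2) = 125.7 MPa.
F'_nt = 1.3 F_nt − (Ω F_nt / F_nv) f_rv = 1.3·620 − (2·620/372)·125.7 = 386.9 MPa, capped at F_nt → F'_nt = 386.9 MPa.
R_n = F'_nt · A_b · n = 386.9 × 314.2 × 8 / 1000 = 972.4 kN.
Allowable strength R_n/Ω = 972.4 / 2 = 486 kN.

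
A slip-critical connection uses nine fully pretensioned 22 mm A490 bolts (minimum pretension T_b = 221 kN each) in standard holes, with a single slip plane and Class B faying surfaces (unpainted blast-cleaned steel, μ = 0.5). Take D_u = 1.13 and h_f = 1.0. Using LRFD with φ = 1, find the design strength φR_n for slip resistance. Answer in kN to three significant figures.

R_n = μ · D_u · h_f · T_b · n_s · n_b = 0.5 × 1.13 × 1.0 × 221 × 1 × 9 = 1124 kN.
Design strength φR_n = 1 × 1124 = 1120 kN.

1120 kN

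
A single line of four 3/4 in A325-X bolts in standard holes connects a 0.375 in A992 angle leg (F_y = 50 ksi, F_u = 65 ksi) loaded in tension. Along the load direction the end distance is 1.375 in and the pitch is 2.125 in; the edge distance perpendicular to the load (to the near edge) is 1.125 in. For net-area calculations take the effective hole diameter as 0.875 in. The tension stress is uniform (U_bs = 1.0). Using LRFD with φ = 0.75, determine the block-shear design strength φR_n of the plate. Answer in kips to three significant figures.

64 kips

Shear plane L_v = 1.375 + 3·2.125 = 7.75 in; A_gv = 7.75 × 0.375 = 2.906 in².
A_nv = (7.75 − 3.5·0.875) × 0.375 = 1.758 in².
A_nt = (1.125 − 0.5·0.875) × 0.375 = 0.2578 in².
0.6 F_u A_nv = 68.55 kips; 0.6 F_y A_gv = 87.19 kips → shear rupture governs the shear term.
R_n = 68.55 + 1.0 × 65 × 0.2578 = 85.31 kips.
Design strength φR_n = 0.75 × 85.31 = 64 kips.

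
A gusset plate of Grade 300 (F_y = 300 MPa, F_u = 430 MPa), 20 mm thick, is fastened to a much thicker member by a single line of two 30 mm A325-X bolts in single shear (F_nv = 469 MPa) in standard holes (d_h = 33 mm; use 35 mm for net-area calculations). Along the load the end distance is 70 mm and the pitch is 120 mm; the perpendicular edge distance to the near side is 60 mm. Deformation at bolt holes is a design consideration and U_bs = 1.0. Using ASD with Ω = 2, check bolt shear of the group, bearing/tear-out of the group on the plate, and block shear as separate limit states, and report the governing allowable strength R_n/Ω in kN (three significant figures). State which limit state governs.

332 kN (bolt shear governs)

Bolt shear: A_b = π·30²/4 = 706.9 mm²; R_n = 469 × 706.9 × 2 × 1 / 1000 = 663 kN → 663 / 2 = 332 kN.
Bearing: edge l_c = 53.5, r_n = 552.1 kN; interior l_c = 87, r_n = 619.2 kN; R_n = 552.1 + 1·619.2 = 1171 kN → 586 kN.
Block shear: A_gv = 3800, A_nv = 2750, A_nt = 850 mm²; R_n = min(0.6F_uA_nv, 0.6F_yA_gv) + U_bs·F_u·A_nt = 1050 kN → 525 kN.
Bolt shear governs: 332 kN.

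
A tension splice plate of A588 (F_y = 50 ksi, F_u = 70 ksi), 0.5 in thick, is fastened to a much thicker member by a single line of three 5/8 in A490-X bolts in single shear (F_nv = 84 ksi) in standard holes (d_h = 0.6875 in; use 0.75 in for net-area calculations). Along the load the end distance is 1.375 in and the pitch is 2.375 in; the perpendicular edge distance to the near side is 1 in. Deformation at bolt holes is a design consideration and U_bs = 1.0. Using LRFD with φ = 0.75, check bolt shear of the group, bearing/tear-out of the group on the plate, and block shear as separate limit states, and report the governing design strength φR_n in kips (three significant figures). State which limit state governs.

58 kips (bolt shear governs)

Bolt shear: A_b = π·0.625²/4 = 0.3068 in²; R_n = 84 × 0.3068 × 3 × 1 = 77.31 kips → 0.75 × 77.31 = 58 kips.
Bearing: edge l_c = 1.031, r_n = 43.31 kips; interior l_c = 1.688, r_n = 52.5 kips; R_n = 43.31 + 2·52.5 = 148.3 kips → 111 kips.
Block shear: A_gv = 3.062, A_nv = 2.125, A_nt = 0.3125 in²; R_n = min(0.6F_uA_nv, 0.6F_yA_gv) + U_bs·F_u·A_nt = 111.1 kips → 83.3 kips.
Bolt shear governs: 58 kips.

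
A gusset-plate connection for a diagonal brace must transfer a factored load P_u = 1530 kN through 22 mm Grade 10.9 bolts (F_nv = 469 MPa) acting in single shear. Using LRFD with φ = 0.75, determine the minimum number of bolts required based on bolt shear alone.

A_b = π·22²/4 = 380.1 mm².
Per-bolt design strength φR_n = 0.75 × 469 × 380.1 × 1 / 1000 = 133.7 kN.
n ≥ 1530 / 133.7 = 11.44 → use 12 bolts.

12 bolts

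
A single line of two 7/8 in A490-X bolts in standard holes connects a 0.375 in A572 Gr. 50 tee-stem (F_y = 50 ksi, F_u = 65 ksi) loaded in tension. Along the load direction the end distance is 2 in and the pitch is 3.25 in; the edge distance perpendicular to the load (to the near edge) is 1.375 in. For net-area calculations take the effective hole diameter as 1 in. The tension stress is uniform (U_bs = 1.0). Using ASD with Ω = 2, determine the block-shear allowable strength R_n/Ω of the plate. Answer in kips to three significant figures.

Shear plane L_v = 2 + 1·3.25 = 5.25 in; A_gv = 5.25 × 0.375 = 1.969 in².
A_nv = (5.25 − 1.5·1) × 0.375 = 1.406 in².
A_nt = (1.375 − 0.5·1) × 0.375 = 0.3281 in².
0.6 F_u A_nv = 54.84 kips; 0.6 F_y A_gv = 59.06 kips → shear rupture governs the shear term.
R_n = 54.84 + 1.0 × 65 × 0.3281 = 76.17 kips.
Allowable strength R_n/Ω = 76.17 / 2 = 38.1 kips.

38.1 kips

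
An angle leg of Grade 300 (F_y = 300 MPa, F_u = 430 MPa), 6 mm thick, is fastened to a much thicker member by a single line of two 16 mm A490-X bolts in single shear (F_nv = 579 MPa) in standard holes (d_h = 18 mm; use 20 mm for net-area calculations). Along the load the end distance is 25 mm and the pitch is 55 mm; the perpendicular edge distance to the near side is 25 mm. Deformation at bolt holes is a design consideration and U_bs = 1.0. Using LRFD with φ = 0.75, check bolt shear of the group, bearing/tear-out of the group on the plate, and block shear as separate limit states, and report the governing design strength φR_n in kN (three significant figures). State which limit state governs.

87.1 kN (block shear governs)

Bolt shear: A_b = π·16²/4 = 201.1 mm²; R_n = 579 × 201.1 × 2 × 1 / 1000 = 232.8 kN → 0.75 × 232.8 = 175 kN.
Bearing: edge l_c = 16, r_n = 49.54 kN; interior l_c = 37, r_n = 99.07 kN; R_n = 49.54 + 1·99.07 = 148.6 kN → 111 kN.
Block shear: A_gv = 480, A_nv = 300, A_nt = 90 mm²; R_n = min(0.6F_uA_nv, 0.6F_yA_gv) + U_bs·F_u·A_nt = 116.1 kN → 87.1 kN.
Block shear governs: 87.1 kN.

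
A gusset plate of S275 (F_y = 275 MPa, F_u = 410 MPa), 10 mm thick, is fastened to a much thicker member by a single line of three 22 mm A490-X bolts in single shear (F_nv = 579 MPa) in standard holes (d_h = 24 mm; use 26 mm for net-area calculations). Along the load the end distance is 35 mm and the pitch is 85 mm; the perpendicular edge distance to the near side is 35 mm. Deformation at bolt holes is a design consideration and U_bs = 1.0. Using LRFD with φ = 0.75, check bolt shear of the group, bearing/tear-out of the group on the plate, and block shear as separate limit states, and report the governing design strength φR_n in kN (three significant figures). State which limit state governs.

321 kN (block shear governs)

Bolt shear: A_b = π·22²/4 = 380.1 mm²; R_n = 579 × 380.1 × 3 × 1 / 1000 = 660.3 kN → 0.75 × 660.3 = 495 kN.
Bearing: edge l_c = 23, r_n = 113.2 kN; interior l_c = 61, r_n = 216.5 kN; R_n = 113.2 + 2·216.5 = 546.1 kN → 410 kN.
Block shear: A_gv = 2050, A_nv = 1400, A_nt = 220 mm²; R_n = min(0.6F_uA_nv, 0.6F_yA_gv) + U_bs·F_u·A_nt = 428.4 kN → 321 kN.
Block shear governs: 321 kN.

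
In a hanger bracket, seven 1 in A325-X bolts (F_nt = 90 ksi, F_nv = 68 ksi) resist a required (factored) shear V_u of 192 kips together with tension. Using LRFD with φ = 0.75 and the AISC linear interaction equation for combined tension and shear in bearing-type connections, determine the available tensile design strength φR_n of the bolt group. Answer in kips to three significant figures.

A_b = π·1²/4 = 0.7854 in²; f_rv = 192 / (7 × 0.7854) = 34.92 ksi.
F'_nt = 1.3 F_nt − (F_nt / φF_nv) f_rv = 1.3·90 − (90/(0.75·68))·34.92 = 55.37 ksi, capped at F_nt → F'_nt = 55.37 ksi.
R_n = F'_nt · A_b · n = 55.37 × 0.7854 × 7 = 304.4 kips.
Design strength φR_n = 0.75 × 304.4 = 228 kips.

228 kips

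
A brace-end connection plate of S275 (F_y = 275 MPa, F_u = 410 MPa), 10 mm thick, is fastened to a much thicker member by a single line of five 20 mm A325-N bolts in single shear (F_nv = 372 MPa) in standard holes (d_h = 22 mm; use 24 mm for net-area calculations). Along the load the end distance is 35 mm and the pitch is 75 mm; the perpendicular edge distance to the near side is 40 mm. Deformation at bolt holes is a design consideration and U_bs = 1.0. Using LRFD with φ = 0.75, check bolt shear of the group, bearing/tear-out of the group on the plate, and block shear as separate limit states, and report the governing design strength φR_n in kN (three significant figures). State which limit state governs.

438 kN (bolt shear governs)

Bolt shear: A_b = π·20²/4 = 314.2 mm²; R_n = 372 × 314.2 × 5 × 1 / 1000 = 584.3 kN → 0.75 × 584.3 = 438 kN.
Bearing: edge l_c = 24, r_n = 118.1 kN; interior l_c = 53, r_n = 196.8 kN; R_n = 118.1 + 4·196.8 = 905.3 kN → 679 kN.
Block shear: A_gv = 3350, A_nv = 2270, A_nt = 280 mm²; R_n = min(0.6F_uA_nv, 0.6F_yA_gv) + U_bs·F_u·A_nt = 667.6 kN → 501 kN.
Bolt shear governs: 438 kN.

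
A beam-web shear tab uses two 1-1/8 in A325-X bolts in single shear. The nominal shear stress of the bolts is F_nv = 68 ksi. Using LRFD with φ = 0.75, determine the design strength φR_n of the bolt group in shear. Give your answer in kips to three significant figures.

A_b = π × 1.125² / 4 = 0.994 in².
R_n = F_nv · A_b · n · n_s = 68 × 0.994 × 2 × 1 = 135.2 kips.
Design strength φR_n = 0.75 × 135.2 = 101 kips.

101 kips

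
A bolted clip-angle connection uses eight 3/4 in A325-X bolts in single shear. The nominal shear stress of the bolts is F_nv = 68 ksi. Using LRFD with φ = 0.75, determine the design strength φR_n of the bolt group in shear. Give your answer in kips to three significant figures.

180 kips

A_b = π × 0.75² / 4 = 0.4418 in².
R_n = F_nv · A_b · n · n_s = 68 × 0.4418 × 8 × 1 = 240.3 kips.
Design strength φR_n = 0.75 × 240.3 = 180 kips.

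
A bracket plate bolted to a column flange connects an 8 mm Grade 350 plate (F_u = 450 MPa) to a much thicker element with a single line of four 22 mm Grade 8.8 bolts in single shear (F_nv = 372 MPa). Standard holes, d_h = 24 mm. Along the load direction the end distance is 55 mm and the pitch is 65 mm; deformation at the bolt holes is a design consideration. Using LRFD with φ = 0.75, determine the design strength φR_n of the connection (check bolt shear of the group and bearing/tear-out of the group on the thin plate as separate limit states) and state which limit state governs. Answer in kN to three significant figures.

424 kN (bolt shear governs)

Bolt shear: A_b = π·22²/4 = 380.1 mm²; R_n = 372 × 380.1 × 4 × 1 / 1000 = 565.6 kN → 0.75 × 565.6 = 424 kN.
Bearing (1.2 l_c t F_u ≤ 2.4 d t F_u): upper limit = 2.4·22·8·450 / 1000 = 190.1 kN.
  Edge l_c = 55 − 24/2 = 43 → r_n = 185.8 kN; interior l_c = 65 − 24 = 41 → r_n = 177.1 kN.
  R_n,bearing = 1·185.8 + 3·177.1 = 717.1 kN → 0.75 × 717.1 = 538 kN.
Bolt shear governs: 424 kN.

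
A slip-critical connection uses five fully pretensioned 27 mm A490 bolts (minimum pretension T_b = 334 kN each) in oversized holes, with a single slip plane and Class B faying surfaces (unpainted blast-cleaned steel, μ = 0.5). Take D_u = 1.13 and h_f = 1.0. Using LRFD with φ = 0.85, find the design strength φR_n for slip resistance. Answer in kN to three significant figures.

R_n = μ · D_u · h_f · T_b · n_s · n_b = 0.5 × 1.13 × 1.0 × 334 × 1 × 5 = 943.5 kN.
Design strength φR_n = 0.85 × 943.5 = 802 kN.

802 kN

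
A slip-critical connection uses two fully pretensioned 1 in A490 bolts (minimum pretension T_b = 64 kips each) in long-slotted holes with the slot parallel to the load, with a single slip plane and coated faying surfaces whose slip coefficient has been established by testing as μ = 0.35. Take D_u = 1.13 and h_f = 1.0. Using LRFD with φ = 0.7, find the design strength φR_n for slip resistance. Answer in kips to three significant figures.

35.4 kips

R_n = μ · D_u · h_f · T_b · n_s · n_b = 0.35 × 1.13 × 1.0 × 64 × 1 × 2 = 50.62 kips.
Design strength φR_n = 0.7 × 50.62 = 35.4 kips.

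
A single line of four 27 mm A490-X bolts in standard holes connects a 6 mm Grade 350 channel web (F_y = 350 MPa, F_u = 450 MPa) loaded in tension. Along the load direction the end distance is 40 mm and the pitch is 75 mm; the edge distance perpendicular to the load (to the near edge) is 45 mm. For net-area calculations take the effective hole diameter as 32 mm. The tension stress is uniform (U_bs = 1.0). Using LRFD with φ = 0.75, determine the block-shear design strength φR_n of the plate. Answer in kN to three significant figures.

Shear plane L_v = 40 + 3·75 = 265 mm; A_gv = 265 × 6 = 1590 mm².
A_nv = (265 − 3.5·32) × 6 = 918 mm².
A_nt = (45 − 0.5·32) × 6 = 174 mm².
0.6 F_u A_nv = 247.9 kN; 0.6 F_y A_gv = 333.9 kN → shear rupture governs the shear term.
R_n = 247.9 + 1.0 × 450 × 174 / 1000 = 326.2 kN.
Design strength φR_n = 0.75 × 326.2 = 245 kN.

245 kN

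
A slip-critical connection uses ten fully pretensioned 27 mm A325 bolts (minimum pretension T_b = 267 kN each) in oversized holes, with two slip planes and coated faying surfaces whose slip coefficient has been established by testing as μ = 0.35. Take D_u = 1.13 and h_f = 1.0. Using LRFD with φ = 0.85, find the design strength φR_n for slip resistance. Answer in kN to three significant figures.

1800 kN

R_n = μ · D_u · h_f · T_b · n_s · n_b = 0.35 × 1.13 × 1.0 × 267 × 2 × 10 = 2112 kN.
Design strength φR_n = 0.85 × 2112 = 1800 kN.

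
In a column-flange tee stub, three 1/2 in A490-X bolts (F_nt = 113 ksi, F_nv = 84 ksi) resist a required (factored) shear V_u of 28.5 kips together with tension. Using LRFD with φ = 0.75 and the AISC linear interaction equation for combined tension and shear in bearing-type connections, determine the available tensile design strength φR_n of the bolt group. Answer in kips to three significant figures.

A_b = π·0.5²/4 = 0.1963 in²; f_rv = 28.5 / (3 × 0.1963) = 48.38 ksi.
F'_nt = 1.3 F_nt − (F_nt / φF_nv) f_rv = 1.3·113 − (113/(0.75·84))·48.38 = 60.12 ksi, capped at F_nt → F'_nt = 60.12 ksi.
R_n = F'_nt · A_b · n = 60.12 × 0.1963 × 3 = 35.41 kips.
Design strength φR_n = 0.75 × 35.41 = 26.6 kips.

26.6 kips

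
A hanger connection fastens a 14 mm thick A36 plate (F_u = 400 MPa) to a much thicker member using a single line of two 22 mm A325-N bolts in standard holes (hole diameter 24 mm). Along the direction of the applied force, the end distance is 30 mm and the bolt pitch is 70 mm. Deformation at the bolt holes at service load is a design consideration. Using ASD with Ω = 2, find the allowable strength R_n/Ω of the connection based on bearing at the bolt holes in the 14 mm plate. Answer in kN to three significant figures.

Per bolt r_n = 1.2 l_c t F_u ≤ 2.4 d t F_u; upper limit = 2.4 × 22 × 14 × 400 / 1000 = 295.7 kN.
Edge bolt: l_c = 30 − 24/2 = 18 mm → 1.2 × 18 × 14 × 400 / 1000 = 121 → r_n = 121 kN.
Interior bolts: l_c = 70 − 24 = 46 mm → 1.2 × 46 × 14 × 400 / 1000 = 309.1 → r_n = 295.7 kN.
R_n = 1 × 121 + 1 × 295.7 = 416.6 kN.
Allowable strength R_n/Ω = 416.6 / 2 = 208 kN.

208 kN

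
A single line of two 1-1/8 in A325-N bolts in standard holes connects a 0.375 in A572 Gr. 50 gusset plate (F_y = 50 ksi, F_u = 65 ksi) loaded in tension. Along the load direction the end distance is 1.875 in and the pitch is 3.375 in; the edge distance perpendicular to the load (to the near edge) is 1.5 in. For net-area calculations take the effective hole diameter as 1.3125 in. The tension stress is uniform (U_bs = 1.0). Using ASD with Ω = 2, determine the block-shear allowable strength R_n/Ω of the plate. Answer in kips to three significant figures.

Shear plane L_v = 1.875 + 1·3.375 = 5.25 in; A_gv = 5.25 × 0.375 = 1.969 in².
A_nv = (5.25 − 1.5·1.3125) × 0.375 = 1.23 in².
A_nt = (1.5 − 0.5·1.3125) × 0.375 = 0.3164 in².
0.6 F_u A_nv = 47.99 kips; 0.6 F_y A_gv = 59.06 kips → shear rupture governs the shear term.
R_n = 47.99 + 1.0 × 65 × 0.3164 = 68.55 kips.
Allowable strength R_n/Ω = 68.55 / 2 = 34.3 kips.

34.3 kips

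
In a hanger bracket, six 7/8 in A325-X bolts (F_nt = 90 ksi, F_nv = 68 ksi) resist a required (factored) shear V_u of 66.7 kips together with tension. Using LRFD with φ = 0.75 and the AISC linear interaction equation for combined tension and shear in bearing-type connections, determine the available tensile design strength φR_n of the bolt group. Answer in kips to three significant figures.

A_b = π·0.875²/4 = 0.6013 in²; f_rv = 66.7 / (6 × 0.6013) = 18.49 ksi.
F'_nt = 1.3 F_nt − (F_nt / φF_nv) f_rv = 1.3·90 − (90/(0.75·68))·18.49 = 84.38 ksi, capped at F_nt → F'_nt = 84.38 ksi.
R_n = F'_nt · A_b · n = 84.38 × 0.6013 × 6 = 304.4 kips.
Design strength φR_n = 0.75 × 304.4 = 228 kips.

228 kips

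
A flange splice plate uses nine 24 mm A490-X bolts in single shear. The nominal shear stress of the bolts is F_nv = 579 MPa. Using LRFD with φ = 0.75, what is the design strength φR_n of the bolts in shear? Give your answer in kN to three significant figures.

1770 kN

A_b = π × 24² / 4 = 452.4 mm².
R_n = F_nv · A_b · n · n_s = 579 × 452.4 × 9 × 1 / 1000 = 2357 kN.
Design strength φR_n = 0.75 × 2357 = 1770 kN.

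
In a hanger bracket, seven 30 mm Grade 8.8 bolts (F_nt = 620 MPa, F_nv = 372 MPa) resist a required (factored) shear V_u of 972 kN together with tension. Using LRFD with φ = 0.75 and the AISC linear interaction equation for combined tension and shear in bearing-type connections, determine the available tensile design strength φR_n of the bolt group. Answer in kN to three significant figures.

1370 kN

A_b = π·30²/4 = 706.9 mm²; f_rv = 972 × 1000 / (7 × 706.9) = 196.4 MPa.
F'_nt = 1.3 F_nt − (F_nt / φF_nv) f_rv = 1.3·620 − (620/(0.75·372))·196.4 = 369.5 MPa, capped at F_nt → F'_nt = 369.5 MPa.
R_n = F'_nt · A_b · n = 369.5 × 706.9 × 7 / 1000 = 1828 kN.
Design strength φR_n = 0.75 × 1828 = 1370 kN.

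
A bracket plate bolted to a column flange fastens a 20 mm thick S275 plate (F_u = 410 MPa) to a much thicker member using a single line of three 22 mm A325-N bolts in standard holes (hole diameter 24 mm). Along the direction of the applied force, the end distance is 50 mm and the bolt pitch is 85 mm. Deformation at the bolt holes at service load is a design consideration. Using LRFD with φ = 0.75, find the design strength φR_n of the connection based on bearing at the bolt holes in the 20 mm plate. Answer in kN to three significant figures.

930 kN

Per bolt r_n = 1.2 l_c t F_u ≤ 2.4 d t F_u; upper limit = 2.4 × 22 × 20 × 410 / 1000 = 433 kN.
Edge bolt: l_c = 50 − 24/2 = 38 mm → 1.2 × 38 × 20 × 410 / 1000 = 373.9 → r_n = 373.9 kN.
Interior bolts: l_c = 85 − 24 = 61 mm → 1.2 × 61 × 20 × 410 / 1000 = 600.2 → r_n = 433 kN.
R_n = 1 × 373.9 + 2 × 433 = 1240 kN.
Design strength φR_n = 0.75 × 1240 = 930 kN.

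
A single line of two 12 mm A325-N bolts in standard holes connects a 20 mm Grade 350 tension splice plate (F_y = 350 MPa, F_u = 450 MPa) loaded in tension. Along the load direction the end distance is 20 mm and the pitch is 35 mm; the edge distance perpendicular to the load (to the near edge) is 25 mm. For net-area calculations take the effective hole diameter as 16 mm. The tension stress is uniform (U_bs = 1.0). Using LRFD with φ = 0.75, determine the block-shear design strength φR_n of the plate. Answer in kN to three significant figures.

240 kN

Shear plane L_v = 20 + 1·35 = 55 mm; A_gv = 55 × 20 = 1100 mm².
A_nv = (55 − 1.5·16) × 20 = 620 mm².
A_nt = (25 − 0.5·16) × 20 = 340 mm².
0.6 F_u A_nv = 167.4 kN; 0.6 F_y A_gv = 231 kN → shear rupture governs the shear term.
R_n = 167.4 + 1.0 × 450 × 340 / 1000 = 320.4 kN.
Design strength φR_n = 0.75 × 320.4 = 240 kN.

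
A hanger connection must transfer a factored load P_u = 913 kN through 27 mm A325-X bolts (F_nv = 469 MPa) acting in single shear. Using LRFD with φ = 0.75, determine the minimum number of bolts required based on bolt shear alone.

A_b = π·27²/4 = 572.6 mm².
Per-bolt design strength φR_n = 0.75 × 469 × 572.6 × 1 / 1000 = 201.4 kN.
n ≥ 913 / 201.4 = 4.533 → use 5 bolts.

5 bolts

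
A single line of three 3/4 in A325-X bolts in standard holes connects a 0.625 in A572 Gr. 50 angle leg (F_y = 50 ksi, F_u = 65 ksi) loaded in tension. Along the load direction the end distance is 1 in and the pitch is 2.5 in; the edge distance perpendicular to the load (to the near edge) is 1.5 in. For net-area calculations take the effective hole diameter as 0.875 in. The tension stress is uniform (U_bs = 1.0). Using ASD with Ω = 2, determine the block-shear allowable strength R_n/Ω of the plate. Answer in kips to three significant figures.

Shear plane L_v = 1 + 2·2.5 = 6 in; A_gv = 6 × 0.625 = 3.75 in².
A_nv = (6 − 2.5·0.875) × 0.625 = 2.383 in².
A_nt = (1.5 − 0.5·0.875) × 0.625 = 0.6641 in².
0.6 F_u A_nv = 92.93 kips; 0.6 F_y A_gv = 112.5 kips → shear rupture governs the shear term.
R_n = 92.93 + 1.0 × 65 × 0.6641 = 136.1 kips.
Allowable strength R_n/Ω = 136.1 / 2 = 68 kips.

68 kips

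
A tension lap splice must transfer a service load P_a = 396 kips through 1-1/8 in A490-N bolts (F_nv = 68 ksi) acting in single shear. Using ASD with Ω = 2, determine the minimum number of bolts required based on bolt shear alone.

12 bolts

A_b = π·1.125²/4 = 0.994 in².
Per-bolt allowable strength R_n/Ω = 68 × 0.994 × 1 / 2 = 33.8 kips.
n ≥ 396 / 33.8 = 11.72 → use 12 bolts.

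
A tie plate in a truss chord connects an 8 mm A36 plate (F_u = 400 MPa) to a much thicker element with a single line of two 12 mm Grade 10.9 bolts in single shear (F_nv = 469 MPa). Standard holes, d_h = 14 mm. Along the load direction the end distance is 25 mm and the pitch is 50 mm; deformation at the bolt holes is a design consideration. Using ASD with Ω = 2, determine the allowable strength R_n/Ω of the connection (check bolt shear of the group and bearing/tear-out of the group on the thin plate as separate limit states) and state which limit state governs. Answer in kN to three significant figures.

53 kN (bolt shear governs)

Bolt shear: A_b = π·12²/4 = 113.1 mm²; R_n = 469 × 113.1 × 2 × 1 / 1000 = 106.1 kN → 106.1 / 2 = 53 kN.
Bearing (1.2 l_c t F_u ≤ 2.4 d t F_u): upper limit = 2.4·12·8·400 / 1000 = 92.16 kN.
  Edge l_c = 25 − 14/2 = 18 → r_n = 69.12 kN; interior l_c = 50 − 14 = 36 → r_n = 92.16 kN.
  R_n,bearing = 1·69.12 + 1·92.16 = 161.3 kN → 161.3 / 2 = 80.6 kN.
Bolt shear governs: 53 kN.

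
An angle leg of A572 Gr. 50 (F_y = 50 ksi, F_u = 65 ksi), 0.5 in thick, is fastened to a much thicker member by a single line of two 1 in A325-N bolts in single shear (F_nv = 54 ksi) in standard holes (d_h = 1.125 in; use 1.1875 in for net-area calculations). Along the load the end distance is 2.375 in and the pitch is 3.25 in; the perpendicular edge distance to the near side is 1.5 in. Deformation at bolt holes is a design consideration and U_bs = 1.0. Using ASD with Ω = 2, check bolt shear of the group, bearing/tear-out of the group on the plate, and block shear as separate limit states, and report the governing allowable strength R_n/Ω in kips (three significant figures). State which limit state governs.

Bolt shear: A_b = π·1²/4 = 0.7854 in²; R_n = 54 × 0.7854 × 2 × 1 = 84.82 kips → 84.82 / 2 = 42.4 kips.
Bearing: edge l_c = 1.812, r_n = 70.69 kips; interior l_c = 2.125, r_n = 78 kips; R_n = 70.69 + 1·78 = 148.7 kips → 74.3 kips.
Block shear: A_gv = 2.812, A_nv = 1.922, A_nt = 0.4531 in²; R_n = min(0.6F_uA_nv, 0.6F_yA_gv) + U_bs·F_u·A_nt = 104.4 kips → 52.2 kips.
Bolt shear governs: 42.4 kips.

42.4 kips (bolt shear governs)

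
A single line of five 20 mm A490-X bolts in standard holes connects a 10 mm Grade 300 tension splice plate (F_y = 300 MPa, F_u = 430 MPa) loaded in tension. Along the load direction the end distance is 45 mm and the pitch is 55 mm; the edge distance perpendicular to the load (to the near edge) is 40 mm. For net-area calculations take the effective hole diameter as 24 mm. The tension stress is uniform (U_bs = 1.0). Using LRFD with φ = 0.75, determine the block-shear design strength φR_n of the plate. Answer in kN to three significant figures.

394 kN

Shear plane L_v = 45 + 4·55 = 265 mm; A_gv = 265 × 10 = 2650 mm².
A_nv = (265 − 4.5·24) × 10 = 1570 mm².
A_nt = (40 − 0.5·24) × 10 = 280 mm².
0.6 F_u A_nv = 405.1 kN; 0.6 F_y A_gv = 477 kN → shear rupture governs the shear term.
R_n = 405.1 + 1.0 × 430 × 280 / 1000 = 525.5 kN.
Design strength φR_n = 0.75 × 525.5 = 394 kN.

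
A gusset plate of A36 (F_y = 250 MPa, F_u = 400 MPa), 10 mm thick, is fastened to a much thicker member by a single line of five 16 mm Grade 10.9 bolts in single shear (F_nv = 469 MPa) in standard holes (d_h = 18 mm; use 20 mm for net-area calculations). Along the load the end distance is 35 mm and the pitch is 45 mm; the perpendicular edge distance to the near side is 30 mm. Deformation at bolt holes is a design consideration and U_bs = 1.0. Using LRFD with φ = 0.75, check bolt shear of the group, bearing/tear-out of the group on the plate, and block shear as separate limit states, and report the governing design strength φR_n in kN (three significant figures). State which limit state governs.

Bolt shear: A_b = π·16²/4 = 201.1 mm²; R_n = 469 × 201.1 × 5 × 1 / 1000 = 471.5 kN → 0.75 × 471.5 = 354 kN.
Bearing: edge l_c = 26, r_n = 124.8 kN; interior l_c = 27, r_n = 129.6 kN; R_n = 124.8 + 4·129.6 = 643.2 kN → 482 kN.
Block shear: A_gv = 2150, A_nv = 1250, A_nt = 200 mm²; R_n = min(0.6F_uA_nv, 0.6F_yA_gv) + U_bs·F_u·A_nt = 380 kN → 285 kN.
Block shear governs: 285 kN.

285 kN (block shear governs)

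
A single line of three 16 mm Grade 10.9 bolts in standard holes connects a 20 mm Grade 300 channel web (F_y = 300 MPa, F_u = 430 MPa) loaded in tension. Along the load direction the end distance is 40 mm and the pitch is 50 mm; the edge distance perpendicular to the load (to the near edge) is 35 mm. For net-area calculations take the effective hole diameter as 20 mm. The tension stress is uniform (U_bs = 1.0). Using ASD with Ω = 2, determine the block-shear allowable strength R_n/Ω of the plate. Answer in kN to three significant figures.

340 kN

Shear plane L_v = 40 + 2·50 = 140 mm; A_gv = 140 × 20 = 2800 mm².
A_nv = (140 − 2.5·20) × 20 = 1800 mm².
A_nt = (35 − 0.5·20) × 20 = 500 mm².
0.6 F_u A_nv = 464.4 kN; 0.6 F_y A_gv = 504 kN → shear rupture governs the shear term.
R_n = 464.4 + 1.0 × 430 × 500 / 1000 = 679.4 kN.
Allowable strength R_n/Ω = 679.4 / 2 = 340 kN.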